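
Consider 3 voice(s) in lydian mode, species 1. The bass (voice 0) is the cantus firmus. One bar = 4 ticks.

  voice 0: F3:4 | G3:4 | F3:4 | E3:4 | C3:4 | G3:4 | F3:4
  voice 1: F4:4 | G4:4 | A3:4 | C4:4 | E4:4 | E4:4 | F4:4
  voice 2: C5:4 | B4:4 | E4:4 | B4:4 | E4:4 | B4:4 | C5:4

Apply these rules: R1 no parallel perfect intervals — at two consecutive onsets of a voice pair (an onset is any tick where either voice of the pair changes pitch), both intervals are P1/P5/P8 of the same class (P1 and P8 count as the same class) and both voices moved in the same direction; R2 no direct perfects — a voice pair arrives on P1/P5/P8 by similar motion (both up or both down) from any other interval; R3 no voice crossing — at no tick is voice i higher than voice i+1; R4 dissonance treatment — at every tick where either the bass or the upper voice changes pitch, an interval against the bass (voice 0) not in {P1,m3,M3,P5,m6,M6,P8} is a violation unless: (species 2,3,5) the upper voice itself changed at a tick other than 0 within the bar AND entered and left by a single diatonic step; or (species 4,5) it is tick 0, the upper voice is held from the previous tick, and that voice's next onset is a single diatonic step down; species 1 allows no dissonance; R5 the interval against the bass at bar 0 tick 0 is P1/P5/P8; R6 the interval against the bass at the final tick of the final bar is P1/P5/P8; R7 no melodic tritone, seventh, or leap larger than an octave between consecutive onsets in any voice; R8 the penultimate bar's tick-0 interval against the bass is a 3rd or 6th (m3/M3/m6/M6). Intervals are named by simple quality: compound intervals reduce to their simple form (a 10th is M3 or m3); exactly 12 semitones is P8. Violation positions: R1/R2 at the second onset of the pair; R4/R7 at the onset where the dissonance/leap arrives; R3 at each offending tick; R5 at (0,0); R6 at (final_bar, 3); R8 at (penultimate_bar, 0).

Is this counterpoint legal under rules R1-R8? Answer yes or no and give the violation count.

No (5 violations)

bar 0: v0=F3 v1=F4 v2=C5 (P5)
bar 1: v0=G3 v1=G4 v2=B4 (M3)
bar 2: v0=F3 v1=A3 v2=E4 (M7)
bar 3: v0=E3 v1=C4 v2=B4 (P5)
bar 4: v0=C3 v1=E4 v2=E4 (M3)
bar 5: v0=G3 v1=E4 v2=B4 (M3)
bar 6: v0=F3 v1=F4 v2=C5 (P5)
  R1 @ bar1.0: F3/F4 P8 -> G3/G4 P8 similar
  R2 @ bar2.0: G4/B4 M3 -> A3/E4 P5 similar
  R4 @ bar2.0: F3/E4 M7 untreated
  R7 @ bar2.0: G4->A3 leap 10st
  R1 @ bar6.0: E4/B4 P5 -> F4/C5 P5 similar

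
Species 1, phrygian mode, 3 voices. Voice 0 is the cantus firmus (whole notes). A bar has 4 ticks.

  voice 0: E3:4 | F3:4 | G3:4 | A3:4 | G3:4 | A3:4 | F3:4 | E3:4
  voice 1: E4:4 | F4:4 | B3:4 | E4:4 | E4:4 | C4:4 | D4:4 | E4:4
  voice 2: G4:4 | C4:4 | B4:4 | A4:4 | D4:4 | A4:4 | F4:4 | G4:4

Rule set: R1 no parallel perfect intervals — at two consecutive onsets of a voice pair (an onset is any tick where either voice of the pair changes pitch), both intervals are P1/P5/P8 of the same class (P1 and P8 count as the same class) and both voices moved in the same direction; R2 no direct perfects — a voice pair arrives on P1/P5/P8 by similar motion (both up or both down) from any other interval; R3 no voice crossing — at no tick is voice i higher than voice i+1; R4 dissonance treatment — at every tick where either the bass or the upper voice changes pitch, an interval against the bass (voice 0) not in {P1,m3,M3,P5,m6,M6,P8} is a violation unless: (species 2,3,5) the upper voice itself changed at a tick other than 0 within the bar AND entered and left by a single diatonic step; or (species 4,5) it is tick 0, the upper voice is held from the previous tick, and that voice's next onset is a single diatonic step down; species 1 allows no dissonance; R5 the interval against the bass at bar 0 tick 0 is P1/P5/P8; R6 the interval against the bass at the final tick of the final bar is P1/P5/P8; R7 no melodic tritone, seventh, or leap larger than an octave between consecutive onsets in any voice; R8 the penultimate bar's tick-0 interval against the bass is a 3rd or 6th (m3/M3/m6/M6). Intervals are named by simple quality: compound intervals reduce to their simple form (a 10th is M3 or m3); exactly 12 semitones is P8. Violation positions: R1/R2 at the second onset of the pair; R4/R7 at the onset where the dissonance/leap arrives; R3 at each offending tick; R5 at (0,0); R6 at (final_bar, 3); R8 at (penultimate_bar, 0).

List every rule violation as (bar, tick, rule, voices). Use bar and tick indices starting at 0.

(0, 0, R5, (0, 2))
(1, 0, R1, (0, 1))
(1, 0, R3, (1, 2))
(1, 1, R3, (1, 2))
(1, 2, R3, (1, 2))
(1, 3, R3, (1, 2))
(2, 0, R7, (1,))
(2, 0, R7, (2,))
(3, 0, R2, (0, 1))
(4, 0, R2, (0, 2))
(4, 0, R3, (1, 2))
(4, 1, R3, (1, 2))
(4, 2, R3, (1, 2))
(4, 3, R3, (1, 2))
(5, 0, R2, (0, 2))
(6, 0, R1, (0, 2))
(6, 0, R8, (0, 2))
(7, 3, R6, (0, 2))

bar 0: v0=E3 v1=E4 v2=G4 downbeat m3
bar 1: v0=F3 v1=F4 v2=C4 downbeat P5
bar 2: v0=G3 v1=B3 v2=B4 downbeat M3
bar 3: v0=A3 v1=E4 v2=A4 downbeat P8
bar 4: v0=G3 v1=E4 v2=D4 downbeat P5
bar 5: v0=A3 v1=C4 v2=A4 downbeat P8
bar 6: v0=F3 v1=D4 v2=F4 downbeat P8
bar 7: v0=E3 v1=E4 v2=G4 downbeat m3
  -> R5 @ bar 0 tick 0 v(0, 2): opens on m3
  -> R1 @ bar 1 tick 0 v(0, 1): E3/E4 P8 -> F3/F4 P8 similar
  -> R3 @ bar 1 tick 0 v(1, 2): F4 above C4
  -> R3 @ bar 1 tick 1 v(1, 2): F4 above C4
  -> R3 @ bar 1 tick 2 v(1, 2): F4 above C4
  -> R3 @ bar 1 tick 3 v(1, 2): F4 above C4
  -> R7 @ bar 2 tick 0 v(1,): F4->B3 leap 6st
  -> R7 @ bar 2 tick 0 v(2,): C4->B4 leap 11st
  -> R2 @ bar 3 tick 0 v(0, 1): G3/B3 M3 -> A3/E4 P5 similar
  -> R2 @ bar 4 tick 0 v(0, 2): A3/A4 P8 -> G3/D4 P5 similar
  -> R3 @ bar 4 tick 0 v(1, 2): E4 above D4
  -> R3 @ bar 4 tick 1 v(1, 2): E4 above D4
  -> R3 @ bar 4 tick 2 v(1, 2): E4 above D4
  -> R3 @ bar 4 tick 3 v(1, 2): E4 above D4
  -> R2 @ bar 5 tick 0 v(0, 2): G3/D4 P5 -> A3/A4 P8 similar
  -> R1 @ bar 6 tick 0 v(0, 2): A3/A4 P8 -> F3/F4 P8 similar
  -> R8 @ bar 6 tick 0 v(0, 2): penult P8 not 3rd/6th
  -> R6 @ bar 7 tick 3 v(0, 2): closes on m3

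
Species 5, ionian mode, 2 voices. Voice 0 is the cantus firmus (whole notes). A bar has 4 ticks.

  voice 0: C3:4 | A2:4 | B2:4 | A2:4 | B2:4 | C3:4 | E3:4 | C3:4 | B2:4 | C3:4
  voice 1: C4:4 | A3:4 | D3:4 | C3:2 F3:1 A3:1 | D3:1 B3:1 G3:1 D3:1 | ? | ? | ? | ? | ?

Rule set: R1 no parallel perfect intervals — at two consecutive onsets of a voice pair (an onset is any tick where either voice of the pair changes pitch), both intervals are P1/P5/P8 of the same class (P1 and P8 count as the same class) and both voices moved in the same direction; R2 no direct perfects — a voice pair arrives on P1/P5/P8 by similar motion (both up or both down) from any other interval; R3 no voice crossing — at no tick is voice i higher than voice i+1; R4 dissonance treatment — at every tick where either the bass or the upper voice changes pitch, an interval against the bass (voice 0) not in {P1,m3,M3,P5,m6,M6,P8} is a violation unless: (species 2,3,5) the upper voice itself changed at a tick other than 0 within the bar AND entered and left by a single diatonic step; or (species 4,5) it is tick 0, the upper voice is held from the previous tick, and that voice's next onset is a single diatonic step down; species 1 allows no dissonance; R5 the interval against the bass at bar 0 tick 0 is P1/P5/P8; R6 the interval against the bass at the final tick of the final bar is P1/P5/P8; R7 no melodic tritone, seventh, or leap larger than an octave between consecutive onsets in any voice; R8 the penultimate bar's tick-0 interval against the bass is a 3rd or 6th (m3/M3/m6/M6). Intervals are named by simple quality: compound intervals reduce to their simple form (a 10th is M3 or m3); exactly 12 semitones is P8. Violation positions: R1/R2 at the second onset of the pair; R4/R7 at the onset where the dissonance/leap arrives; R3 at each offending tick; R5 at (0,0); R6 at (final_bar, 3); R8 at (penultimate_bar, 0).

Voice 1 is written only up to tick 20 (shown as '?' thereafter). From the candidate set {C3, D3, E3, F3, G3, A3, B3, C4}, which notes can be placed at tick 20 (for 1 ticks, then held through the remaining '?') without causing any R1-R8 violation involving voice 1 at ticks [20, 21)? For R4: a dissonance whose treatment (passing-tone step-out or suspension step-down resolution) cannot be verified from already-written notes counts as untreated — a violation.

{A3, C3, E3}

C3: legal
D3: violates R4
E3: legal
F3: violates R4
G3: violates R2
A3: legal
B3: violates R4
C4: violates R2,R7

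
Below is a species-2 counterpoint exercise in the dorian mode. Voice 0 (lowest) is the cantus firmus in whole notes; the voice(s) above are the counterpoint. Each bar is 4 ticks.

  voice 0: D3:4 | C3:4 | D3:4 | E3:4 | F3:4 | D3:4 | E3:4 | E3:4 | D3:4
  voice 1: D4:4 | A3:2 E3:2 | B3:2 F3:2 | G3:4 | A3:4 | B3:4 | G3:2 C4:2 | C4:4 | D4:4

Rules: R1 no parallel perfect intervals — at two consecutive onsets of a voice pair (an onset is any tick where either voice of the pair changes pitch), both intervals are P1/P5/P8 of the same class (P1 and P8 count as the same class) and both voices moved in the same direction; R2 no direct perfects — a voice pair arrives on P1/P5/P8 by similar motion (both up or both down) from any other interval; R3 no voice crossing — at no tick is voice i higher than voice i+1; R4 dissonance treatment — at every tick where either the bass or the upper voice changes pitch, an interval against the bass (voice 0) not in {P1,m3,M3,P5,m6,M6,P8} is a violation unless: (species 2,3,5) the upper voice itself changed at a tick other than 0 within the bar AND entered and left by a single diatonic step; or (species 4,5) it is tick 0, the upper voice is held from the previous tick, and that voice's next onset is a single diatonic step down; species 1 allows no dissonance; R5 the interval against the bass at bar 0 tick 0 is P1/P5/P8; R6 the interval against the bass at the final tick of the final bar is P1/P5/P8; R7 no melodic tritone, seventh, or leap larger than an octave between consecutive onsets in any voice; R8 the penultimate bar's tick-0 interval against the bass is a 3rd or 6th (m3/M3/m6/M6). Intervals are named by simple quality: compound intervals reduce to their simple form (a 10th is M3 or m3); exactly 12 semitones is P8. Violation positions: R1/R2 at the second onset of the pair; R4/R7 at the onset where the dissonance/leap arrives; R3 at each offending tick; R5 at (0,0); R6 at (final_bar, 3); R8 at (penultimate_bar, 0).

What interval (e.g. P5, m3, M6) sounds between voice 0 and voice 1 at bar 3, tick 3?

m3

voice 0=E3 voice 1=G3 -> m3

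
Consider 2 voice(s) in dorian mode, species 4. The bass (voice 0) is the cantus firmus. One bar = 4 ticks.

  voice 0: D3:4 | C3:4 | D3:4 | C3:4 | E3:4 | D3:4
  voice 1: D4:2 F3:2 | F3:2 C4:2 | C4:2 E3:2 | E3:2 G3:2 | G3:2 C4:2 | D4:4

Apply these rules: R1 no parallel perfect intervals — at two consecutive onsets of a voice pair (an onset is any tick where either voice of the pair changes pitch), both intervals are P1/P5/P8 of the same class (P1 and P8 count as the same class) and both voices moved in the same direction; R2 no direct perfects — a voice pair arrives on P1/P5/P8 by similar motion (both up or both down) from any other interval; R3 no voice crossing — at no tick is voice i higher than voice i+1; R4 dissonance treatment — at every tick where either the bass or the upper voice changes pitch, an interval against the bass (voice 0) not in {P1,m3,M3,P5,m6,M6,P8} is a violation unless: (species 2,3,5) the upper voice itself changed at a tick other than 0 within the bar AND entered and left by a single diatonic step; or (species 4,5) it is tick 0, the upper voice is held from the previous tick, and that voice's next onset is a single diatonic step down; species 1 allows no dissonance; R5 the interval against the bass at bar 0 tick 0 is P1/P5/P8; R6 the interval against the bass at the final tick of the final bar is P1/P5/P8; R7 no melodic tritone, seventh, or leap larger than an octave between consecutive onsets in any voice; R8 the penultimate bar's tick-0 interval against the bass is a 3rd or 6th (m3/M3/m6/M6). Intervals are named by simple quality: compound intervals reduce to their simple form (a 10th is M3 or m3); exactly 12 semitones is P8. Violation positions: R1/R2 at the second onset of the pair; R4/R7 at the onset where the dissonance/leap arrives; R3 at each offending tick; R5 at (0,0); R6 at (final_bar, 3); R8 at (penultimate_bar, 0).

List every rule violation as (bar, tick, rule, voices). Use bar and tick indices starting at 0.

bar 0: v0=D3 v1=D4 downbeat P8
bar 1: v0=C3 v1=F3 downbeat P4
bar 2: v0=D3 v1=C4 downbeat m7
bar 3: v0=C3 v1=E3 downbeat M3
bar 4: v0=E3 v1=G3 downbeat m3
bar 5: v0=D3 v1=D4 downbeat P8
  -> R4 @ bar 1 tick 0 v(0, 1): C3/F3 P4 untreated
  -> R4 @ bar 2 tick 0 v(0, 1): D3/C4 m7 untreated
  -> R4 @ bar 2 tick 2 v(0, 1): D3/E3 M2 untreated

(1, 0, R4, (0, 1))
(2, 0, R4, (0, 1))
(2, 2, R4, (0, 1))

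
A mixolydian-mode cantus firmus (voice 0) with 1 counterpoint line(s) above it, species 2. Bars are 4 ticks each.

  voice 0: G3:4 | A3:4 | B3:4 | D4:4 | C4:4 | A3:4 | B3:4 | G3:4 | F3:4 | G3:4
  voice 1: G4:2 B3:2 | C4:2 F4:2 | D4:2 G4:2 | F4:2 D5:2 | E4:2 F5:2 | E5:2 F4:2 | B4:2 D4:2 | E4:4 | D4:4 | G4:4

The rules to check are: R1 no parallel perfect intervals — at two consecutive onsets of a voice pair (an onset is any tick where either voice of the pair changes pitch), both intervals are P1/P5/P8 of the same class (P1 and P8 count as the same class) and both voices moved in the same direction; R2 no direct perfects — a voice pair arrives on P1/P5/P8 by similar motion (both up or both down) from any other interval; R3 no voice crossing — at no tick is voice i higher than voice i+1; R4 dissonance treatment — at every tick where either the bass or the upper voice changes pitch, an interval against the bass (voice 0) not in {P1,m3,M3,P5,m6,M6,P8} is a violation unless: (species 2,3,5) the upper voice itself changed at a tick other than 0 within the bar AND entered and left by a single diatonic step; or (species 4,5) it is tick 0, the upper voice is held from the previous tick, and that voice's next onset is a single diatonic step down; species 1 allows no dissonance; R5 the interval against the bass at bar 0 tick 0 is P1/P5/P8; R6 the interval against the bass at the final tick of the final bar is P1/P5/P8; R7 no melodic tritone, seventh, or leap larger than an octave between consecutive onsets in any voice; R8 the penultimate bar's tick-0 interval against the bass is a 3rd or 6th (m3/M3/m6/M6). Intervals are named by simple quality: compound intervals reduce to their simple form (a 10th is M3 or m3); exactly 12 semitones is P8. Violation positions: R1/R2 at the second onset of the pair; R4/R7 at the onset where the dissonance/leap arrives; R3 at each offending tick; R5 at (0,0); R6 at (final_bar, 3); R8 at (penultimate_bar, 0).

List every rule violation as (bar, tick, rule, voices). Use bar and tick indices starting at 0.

bar 0: v0=G3 v1=G4 downbeat P8
bar 1: v0=A3 v1=C4 downbeat m3
bar 2: v0=B3 v1=D4 downbeat m3
bar 3: v0=D4 v1=F4 downbeat m3
bar 4: v0=C4 v1=E4 downbeat M3
bar 5: v0=A3 v1=E5 downbeat P5
bar 6: v0=B3 v1=B4 downbeat P8
bar 7: v0=G3 v1=E4 downbeat M6
bar 8: v0=F3 v1=D4 downbeat M6
bar 9: v0=G3 v1=G4 downbeat P8
  -> R7 @ bar 4 tick 0 v(1,): D5->E4 leap 10st
  -> R4 @ bar 4 tick 2 v(0, 1): C4/F5 P4 untreated
  -> R7 @ bar 4 tick 2 v(1,): E4->F5 leap 13st
  -> R2 @ bar 5 tick 0 v(0, 1): C4/F5 P4 -> A3/E5 P5 similar
  -> R7 @ bar 5 tick 2 v(1,): E5->F4 leap 11st
  -> R2 @ bar 6 tick 0 v(0, 1): A3/F4 m6 -> B3/B4 P8 similar
  -> R7 @ bar 6 tick 0 v(1,): F4->B4 leap 6st
  -> R2 @ bar 9 tick 0 v(0, 1): F3/D4 M6 -> G3/G4 P8 similar

(4, 0, R7, (1,))
(4, 2, R4, (0, 1))
(4, 2, R7, (1,))
(5, 0, R2, (0, 1))
(5, 2, R7, (1,))
(6, 0, R2, (0, 1))
(6, 0, R7, (1,))
(9, 0, R2, (0, 1))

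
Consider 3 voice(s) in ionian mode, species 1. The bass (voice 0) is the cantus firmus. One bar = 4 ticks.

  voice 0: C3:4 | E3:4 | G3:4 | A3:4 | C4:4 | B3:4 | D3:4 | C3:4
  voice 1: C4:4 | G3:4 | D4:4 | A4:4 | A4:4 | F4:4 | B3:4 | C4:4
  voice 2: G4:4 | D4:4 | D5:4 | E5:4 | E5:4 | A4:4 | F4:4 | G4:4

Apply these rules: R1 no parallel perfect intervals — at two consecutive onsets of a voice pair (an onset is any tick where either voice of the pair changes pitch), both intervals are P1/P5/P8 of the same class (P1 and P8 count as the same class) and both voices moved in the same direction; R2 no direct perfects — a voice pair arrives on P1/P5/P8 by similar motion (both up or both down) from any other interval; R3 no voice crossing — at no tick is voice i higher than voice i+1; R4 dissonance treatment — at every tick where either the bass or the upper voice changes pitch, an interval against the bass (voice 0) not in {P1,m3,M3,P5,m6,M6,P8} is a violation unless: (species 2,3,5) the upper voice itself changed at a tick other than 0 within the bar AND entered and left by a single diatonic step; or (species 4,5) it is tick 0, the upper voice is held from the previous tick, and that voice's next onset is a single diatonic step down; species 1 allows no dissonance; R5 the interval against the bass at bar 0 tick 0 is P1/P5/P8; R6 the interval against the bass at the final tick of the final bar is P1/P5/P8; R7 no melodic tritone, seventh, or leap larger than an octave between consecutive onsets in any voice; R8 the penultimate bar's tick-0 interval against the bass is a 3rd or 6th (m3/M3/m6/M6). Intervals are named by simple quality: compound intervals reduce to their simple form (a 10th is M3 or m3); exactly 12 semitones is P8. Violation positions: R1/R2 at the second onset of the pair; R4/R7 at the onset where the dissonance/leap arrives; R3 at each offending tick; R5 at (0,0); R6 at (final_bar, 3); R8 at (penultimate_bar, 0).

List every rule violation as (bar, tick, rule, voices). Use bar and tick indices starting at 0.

(1, 0, R1, (1, 2))
(1, 0, R4, (0, 2))
(2, 0, R2, (0, 1))
(2, 0, R2, (0, 2))
(2, 0, R2, (1, 2))
(3, 0, R1, (0, 2))
(3, 0, R2, (0, 1))
(3, 0, R2, (1, 2))
(5, 0, R4, (0, 1))
(5, 0, R4, (0, 2))
(6, 0, R7, (1,))
(7, 0, R2, (1, 2))

bar 0: v0=C3 v1=C4 v2=G4 downbeat P5
bar 1: v0=E3 v1=G3 v2=D4 downbeat m7
bar 2: v0=G3 v1=D4 v2=D5 downbeat P5
bar 3: v0=A3 v1=A4 v2=E5 downbeat P5
bar 4: v0=C4 v1=A4 v2=E5 downbeat M3
bar 5: v0=B3 v1=F4 v2=A4 downbeat m7
bar 6: v0=D3 v1=B3 v2=F4 downbeat m3
bar 7: v0=C3 v1=C4 v2=G4 downbeat P5
  -> R1 @ bar 1 tick 0 v(1, 2): C4/G4 P5 -> G3/D4 P5 similar
  -> R4 @ bar 1 tick 0 v(0, 2): E3/D4 m7 untreated
  -> R2 @ bar 2 tick 0 v(0, 1): E3/G3 m3 -> G3/D4 P5 similar
  -> R2 @ bar 2 tick 0 v(0, 2): E3/D4 m7 -> G3/D5 P5 similar
  -> R2 @ bar 2 tick 0 v(1, 2): G3/D4 P5 -> D4/D5 P8 similar
  -> R1 @ bar 3 tick 0 v(0, 2): G3/D5 P5 -> A3/E5 P5 similar
  -> R2 @ bar 3 tick 0 v(0, 1): G3/D4 P5 -> A3/A4 P8 similar
  -> R2 @ bar 3 tick 0 v(1, 2): D4/D5 P8 -> A4/E5 P5 similar
  -> R4 @ bar 5 tick 0 v(0, 1): B3/F4 TT untreated
  -> R4 @ bar 5 tick 0 v(0, 2): B3/A4 m7 untreated
  -> R7 @ bar 6 tick 0 v(1,): F4->B3 leap 6st
  -> R2 @ bar 7 tick 0 v(1, 2): B3/F4 TT -> C4/G4 P5 similar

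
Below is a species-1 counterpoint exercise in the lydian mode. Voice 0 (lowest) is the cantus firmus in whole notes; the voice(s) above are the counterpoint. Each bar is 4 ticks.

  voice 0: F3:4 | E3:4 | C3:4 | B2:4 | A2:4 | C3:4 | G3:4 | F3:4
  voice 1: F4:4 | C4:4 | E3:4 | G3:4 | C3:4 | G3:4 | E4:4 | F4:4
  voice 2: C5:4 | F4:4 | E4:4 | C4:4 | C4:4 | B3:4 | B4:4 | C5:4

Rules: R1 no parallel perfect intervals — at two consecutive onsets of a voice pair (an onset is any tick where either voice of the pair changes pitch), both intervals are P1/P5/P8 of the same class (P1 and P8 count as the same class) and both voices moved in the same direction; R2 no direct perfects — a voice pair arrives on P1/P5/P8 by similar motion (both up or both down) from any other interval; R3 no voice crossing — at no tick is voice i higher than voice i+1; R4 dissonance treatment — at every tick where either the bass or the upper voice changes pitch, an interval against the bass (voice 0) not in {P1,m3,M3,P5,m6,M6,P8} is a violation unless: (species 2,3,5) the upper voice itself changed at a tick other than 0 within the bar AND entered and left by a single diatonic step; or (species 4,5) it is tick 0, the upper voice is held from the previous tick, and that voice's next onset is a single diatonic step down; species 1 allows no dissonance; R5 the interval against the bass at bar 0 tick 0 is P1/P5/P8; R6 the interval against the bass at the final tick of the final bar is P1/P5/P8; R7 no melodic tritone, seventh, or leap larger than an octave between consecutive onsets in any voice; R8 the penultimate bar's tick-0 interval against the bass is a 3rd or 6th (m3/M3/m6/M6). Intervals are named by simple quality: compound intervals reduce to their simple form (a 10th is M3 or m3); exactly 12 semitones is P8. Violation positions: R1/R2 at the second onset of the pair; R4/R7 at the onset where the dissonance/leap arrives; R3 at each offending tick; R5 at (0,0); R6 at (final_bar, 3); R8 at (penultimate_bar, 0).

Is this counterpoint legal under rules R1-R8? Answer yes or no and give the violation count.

bar 0: v0=F3 v1=F4 v2=C5 (P5)
bar 1: v0=E3 v1=C4 v2=F4 (m2)
bar 2: v0=C3 v1=E3 v2=E4 (M3)
bar 3: v0=B2 v1=G3 v2=C4 (m2)
bar 4: v0=A2 v1=C3 v2=C4 (m3)
bar 5: v0=C3 v1=G3 v2=B3 (M7)
bar 6: v0=G3 v1=E4 v2=B4 (M3)
bar 7: v0=F3 v1=F4 v2=C5 (P5)
  R4 @ bar1.0: E3/F4 m2 untreated
  R2 @ bar2.0: C4/F4 P4 -> E3/E4 P8 similar
  R4 @ bar3.0: B2/C4 m2 untreated
  R2 @ bar5.0: A2/C3 m3 -> C3/G3 P5 similar
  R4 @ bar5.0: C3/B3 M7 untreated
  R2 @ bar6.0: G3/B3 M3 -> E4/B4 P5 similar
  R1 @ bar7.0: E4/B4 P5 -> F4/C5 P5 similar

No (7 violations)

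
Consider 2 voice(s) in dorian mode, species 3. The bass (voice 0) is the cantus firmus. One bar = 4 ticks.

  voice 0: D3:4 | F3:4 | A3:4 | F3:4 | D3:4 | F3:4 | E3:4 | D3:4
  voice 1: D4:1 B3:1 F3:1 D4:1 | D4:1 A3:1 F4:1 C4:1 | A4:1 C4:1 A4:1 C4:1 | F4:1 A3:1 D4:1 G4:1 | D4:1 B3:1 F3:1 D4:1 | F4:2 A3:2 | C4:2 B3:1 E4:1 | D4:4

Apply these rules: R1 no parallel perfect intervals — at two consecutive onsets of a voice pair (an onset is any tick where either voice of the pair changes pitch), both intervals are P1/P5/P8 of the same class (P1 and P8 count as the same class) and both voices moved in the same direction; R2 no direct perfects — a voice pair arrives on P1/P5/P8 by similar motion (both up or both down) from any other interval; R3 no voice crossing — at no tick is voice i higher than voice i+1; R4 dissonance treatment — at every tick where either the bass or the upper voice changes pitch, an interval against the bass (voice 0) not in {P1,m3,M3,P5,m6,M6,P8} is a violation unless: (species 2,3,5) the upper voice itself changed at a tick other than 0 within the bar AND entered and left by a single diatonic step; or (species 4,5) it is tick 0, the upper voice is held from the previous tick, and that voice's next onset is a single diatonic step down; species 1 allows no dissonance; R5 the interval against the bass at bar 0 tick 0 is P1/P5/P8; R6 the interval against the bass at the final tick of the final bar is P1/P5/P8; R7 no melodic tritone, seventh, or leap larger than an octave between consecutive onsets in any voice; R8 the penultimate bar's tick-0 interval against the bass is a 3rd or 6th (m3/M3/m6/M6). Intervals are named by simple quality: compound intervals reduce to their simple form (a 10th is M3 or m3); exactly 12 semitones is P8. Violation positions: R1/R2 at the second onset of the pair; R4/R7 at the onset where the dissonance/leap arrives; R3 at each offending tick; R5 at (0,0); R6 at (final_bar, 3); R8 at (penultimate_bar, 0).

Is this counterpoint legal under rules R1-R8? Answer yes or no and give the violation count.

bar 0: v0=D3 v1=D4 (P8)
bar 1: v0=F3 v1=D4 (M6)
bar 2: v0=A3 v1=A4 (P8)
bar 3: v0=F3 v1=F4 (P8)
bar 4: v0=D3 v1=D4 (P8)
bar 5: v0=F3 v1=F4 (P8)
bar 6: v0=E3 v1=C4 (m6)
bar 7: v0=D3 v1=D4 (P8)
  R7 @ bar0.2: B3->F3 leap 6st
  R2 @ bar2.0: F3/C4 P5 -> A3/A4 P8 similar
  R4 @ bar3.3: F3/G4 M2 untreated
  R2 @ bar4.0: F3/G4 M2 -> D3/D4 P8 similar
  R7 @ bar4.2: B3->F3 leap 6st
  R1 @ bar5.0: D3/D4 P8 -> F3/F4 P8 similar
  R1 @ bar7.0: E3/E4 P8 -> D3/D4 P8 similar

No (7 violations)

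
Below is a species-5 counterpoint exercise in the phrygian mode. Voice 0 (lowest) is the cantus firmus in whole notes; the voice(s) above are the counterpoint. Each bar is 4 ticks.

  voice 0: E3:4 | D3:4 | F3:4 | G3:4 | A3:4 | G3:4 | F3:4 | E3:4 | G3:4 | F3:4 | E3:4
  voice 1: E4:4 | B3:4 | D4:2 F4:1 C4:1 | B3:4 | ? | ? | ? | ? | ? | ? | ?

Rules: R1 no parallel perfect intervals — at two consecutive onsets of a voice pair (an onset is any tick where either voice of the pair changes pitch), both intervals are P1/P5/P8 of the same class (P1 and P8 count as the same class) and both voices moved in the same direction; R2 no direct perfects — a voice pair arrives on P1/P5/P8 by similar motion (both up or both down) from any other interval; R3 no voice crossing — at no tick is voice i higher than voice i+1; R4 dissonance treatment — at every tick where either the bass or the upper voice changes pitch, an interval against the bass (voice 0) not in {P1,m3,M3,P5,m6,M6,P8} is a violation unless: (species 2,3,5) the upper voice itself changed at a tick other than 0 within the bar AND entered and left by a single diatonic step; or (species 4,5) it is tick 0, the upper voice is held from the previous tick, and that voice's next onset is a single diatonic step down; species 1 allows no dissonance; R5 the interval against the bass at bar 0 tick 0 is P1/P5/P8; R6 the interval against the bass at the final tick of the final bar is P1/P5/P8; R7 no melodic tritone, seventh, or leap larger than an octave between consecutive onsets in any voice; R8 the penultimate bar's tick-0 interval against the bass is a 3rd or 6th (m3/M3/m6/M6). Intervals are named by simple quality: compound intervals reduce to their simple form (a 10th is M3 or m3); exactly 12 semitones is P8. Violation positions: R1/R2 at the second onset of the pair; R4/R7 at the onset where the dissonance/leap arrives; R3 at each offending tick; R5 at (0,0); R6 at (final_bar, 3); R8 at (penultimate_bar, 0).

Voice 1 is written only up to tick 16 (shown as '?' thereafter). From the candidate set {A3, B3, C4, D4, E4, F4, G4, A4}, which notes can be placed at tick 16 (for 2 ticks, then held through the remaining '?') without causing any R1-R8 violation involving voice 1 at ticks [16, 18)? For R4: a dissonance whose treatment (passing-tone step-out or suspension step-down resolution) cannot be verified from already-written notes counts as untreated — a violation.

{A3, C4}

A3: legal
B3: violates R4
C4: legal
D4: violates R4
E4: violates R2
F4: violates R7
G4: violates R4
A4: violates R2,R7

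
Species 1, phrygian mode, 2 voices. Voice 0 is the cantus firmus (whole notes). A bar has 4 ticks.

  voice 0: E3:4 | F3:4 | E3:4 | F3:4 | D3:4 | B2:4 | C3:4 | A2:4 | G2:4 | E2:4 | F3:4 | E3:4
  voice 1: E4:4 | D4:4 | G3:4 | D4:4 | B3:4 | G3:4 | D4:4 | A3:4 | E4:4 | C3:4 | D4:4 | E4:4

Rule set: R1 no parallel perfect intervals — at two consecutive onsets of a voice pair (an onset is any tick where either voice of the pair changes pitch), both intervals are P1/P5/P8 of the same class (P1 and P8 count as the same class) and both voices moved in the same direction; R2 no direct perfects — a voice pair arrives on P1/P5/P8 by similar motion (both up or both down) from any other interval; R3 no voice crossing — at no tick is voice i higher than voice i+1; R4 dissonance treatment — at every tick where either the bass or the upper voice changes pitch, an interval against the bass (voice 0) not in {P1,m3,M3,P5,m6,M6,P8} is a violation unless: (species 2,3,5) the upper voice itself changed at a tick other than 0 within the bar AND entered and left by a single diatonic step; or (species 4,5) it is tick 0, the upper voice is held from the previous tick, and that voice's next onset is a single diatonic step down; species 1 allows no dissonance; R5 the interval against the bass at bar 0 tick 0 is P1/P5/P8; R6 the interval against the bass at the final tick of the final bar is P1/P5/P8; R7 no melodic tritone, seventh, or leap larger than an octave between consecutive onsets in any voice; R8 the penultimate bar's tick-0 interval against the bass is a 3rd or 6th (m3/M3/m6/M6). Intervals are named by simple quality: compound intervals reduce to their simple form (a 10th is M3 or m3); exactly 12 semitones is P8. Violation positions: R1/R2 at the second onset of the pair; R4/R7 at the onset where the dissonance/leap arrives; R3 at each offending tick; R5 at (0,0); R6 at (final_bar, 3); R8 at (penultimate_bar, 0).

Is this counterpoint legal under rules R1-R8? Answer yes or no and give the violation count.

No (5 violations)

bar 0: v0=E3 v1=E4 (P8)
bar 1: v0=F3 v1=D4 (M6)
bar 2: v0=E3 v1=G3 (m3)
bar 3: v0=F3 v1=D4 (M6)
bar 4: v0=D3 v1=B3 (M6)
bar 5: v0=B2 v1=G3 (m6)
bar 6: v0=C3 v1=D4 (M2)
bar 7: v0=A2 v1=A3 (P8)
bar 8: v0=G2 v1=E4 (M6)
bar 9: v0=E2 v1=C3 (m6)
bar 10: v0=F3 v1=D4 (M6)
bar 11: v0=E3 v1=E4 (P8)
  R4 @ bar6.0: C3/D4 M2 untreated
  R2 @ bar7.0: C3/D4 M2 -> A2/A3 P8 similar
  R7 @ bar9.0: E4->C3 leap 16st
  R7 @ bar10.0: E2->F3 leap 13st
  R7 @ bar10.0: C3->D4 leap 14st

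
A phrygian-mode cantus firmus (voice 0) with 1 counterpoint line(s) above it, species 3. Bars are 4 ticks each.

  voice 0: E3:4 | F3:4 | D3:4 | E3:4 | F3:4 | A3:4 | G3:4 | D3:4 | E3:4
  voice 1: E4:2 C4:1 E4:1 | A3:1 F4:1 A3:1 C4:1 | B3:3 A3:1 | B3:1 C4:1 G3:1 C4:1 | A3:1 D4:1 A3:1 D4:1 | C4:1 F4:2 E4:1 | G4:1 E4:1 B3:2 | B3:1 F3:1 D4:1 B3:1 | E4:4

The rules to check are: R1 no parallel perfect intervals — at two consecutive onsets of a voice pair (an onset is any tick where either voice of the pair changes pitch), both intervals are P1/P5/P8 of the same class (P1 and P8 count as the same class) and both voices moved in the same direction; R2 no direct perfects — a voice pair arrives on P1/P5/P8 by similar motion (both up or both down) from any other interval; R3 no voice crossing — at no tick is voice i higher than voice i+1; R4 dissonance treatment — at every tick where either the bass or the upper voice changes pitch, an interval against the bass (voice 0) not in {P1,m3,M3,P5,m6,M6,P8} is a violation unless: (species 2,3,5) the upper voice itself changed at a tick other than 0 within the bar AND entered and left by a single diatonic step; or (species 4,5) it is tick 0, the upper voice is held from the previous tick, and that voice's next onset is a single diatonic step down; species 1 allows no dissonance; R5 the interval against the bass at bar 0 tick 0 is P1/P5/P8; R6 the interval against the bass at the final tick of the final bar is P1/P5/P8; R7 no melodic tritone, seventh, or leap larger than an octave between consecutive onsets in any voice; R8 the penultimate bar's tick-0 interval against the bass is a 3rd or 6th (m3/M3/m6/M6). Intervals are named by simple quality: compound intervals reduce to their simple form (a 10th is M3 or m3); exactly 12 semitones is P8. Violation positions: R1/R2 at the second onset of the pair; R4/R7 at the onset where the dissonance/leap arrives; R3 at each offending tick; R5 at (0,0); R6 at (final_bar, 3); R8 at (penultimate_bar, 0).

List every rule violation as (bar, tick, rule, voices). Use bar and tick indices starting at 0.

(3, 0, R1, (0, 1))
(7, 1, R7, (1,))
(8, 0, R2, (0, 1))

bar 0: v0=E3 v1=E4 downbeat P8
bar 1: v0=F3 v1=A3 downbeat M3
bar 2: v0=D3 v1=B3 downbeat M6
bar 3: v0=E3 v1=B3 downbeat P5
bar 4: v0=F3 v1=A3 downbeat M3
bar 5: v0=A3 v1=C4 downbeat m3
bar 6: v0=G3 v1=G4 downbeat P8
bar 7: v0=D3 v1=B3 downbeat M6
bar 8: v0=E3 v1=E4 downbeat P8
  -> R1 @ bar 3 tick 0 v(0, 1): D3/A3 P5 -> E3/B3 P5 similar
  -> R7 @ bar 7 tick 1 v(1,): B3->F3 leap 6st
  -> R2 @ bar 8 tick 0 v(0, 1): D3/B3 M6 -> E3/E4 P8 similar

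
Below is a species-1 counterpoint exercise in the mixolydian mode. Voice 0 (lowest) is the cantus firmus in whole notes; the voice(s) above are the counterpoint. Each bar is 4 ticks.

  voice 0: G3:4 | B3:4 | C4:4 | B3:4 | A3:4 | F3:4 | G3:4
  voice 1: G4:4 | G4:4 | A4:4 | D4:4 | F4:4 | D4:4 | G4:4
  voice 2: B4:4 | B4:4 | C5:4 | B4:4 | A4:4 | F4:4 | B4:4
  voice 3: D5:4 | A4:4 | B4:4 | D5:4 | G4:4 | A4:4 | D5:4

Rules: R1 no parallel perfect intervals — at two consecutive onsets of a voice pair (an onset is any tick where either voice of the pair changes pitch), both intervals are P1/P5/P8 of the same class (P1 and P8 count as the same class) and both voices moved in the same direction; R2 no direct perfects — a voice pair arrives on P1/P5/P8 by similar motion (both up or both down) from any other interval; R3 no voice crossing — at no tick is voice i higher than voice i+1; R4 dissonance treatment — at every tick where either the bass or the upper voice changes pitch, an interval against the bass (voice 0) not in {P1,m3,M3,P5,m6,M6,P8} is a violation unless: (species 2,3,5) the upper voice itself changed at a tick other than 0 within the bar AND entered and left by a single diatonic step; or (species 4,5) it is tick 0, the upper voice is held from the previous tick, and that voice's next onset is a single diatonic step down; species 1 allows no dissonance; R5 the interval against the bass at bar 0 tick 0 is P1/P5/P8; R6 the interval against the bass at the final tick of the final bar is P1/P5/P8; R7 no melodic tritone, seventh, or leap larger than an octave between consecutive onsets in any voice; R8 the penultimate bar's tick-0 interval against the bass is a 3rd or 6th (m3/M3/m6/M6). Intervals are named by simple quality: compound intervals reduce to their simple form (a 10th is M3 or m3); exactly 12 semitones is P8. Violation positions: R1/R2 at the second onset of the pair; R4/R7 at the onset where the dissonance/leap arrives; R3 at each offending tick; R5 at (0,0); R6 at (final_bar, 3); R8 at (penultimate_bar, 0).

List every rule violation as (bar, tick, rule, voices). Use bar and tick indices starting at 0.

bar 0: v0=G3 v1=G4 v2=B4 v3=D5 downbeat P5
bar 1: v0=B3 v1=G4 v2=B4 v3=A4 downbeat m7
bar 2: v0=C4 v1=A4 v2=C5 v3=B4 downbeat M7
bar 3: v0=B3 v1=D4 v2=B4 v3=D5 downbeat m3
bar 4: v0=A3 v1=F4 v2=A4 v3=G4 downbeat m7
bar 5: v0=F3 v1=D4 v2=F4 v3=A4 downbeat M3
bar 6: v0=G3 v1=G4 v2=B4 v3=D5 downbeat P5
  -> R5 @ bar 0 tick 0 v(0, 2): opens on M3
  -> R3 @ bar 1 tick 0 v(2, 3): B4 above A4
  -> R4 @ bar 1 tick 0 v(0, 3): B3/A4 m7 untreated
  -> R3 @ bar 1 tick 1 v(2, 3): B4 above A4
  -> R3 @ bar 1 tick 2 v(2, 3): B4 above A4
  -> R3 @ bar 1 tick 3 v(2, 3): B4 above A4
  -> R1 @ bar 2 tick 0 v(0, 2): B3/B4 P8 -> C4/C5 P8 similar
  -> R3 @ bar 2 tick 0 v(2, 3): C5 above B4
  -> R4 @ bar 2 tick 0 v(0, 3): C4/B4 M7 untreated
  -> R3 @ bar 2 tick 1 v(2, 3): C5 above B4
  -> R3 @ bar 2 tick 2 v(2, 3): C5 above B4
  -> R3 @ bar 2 tick 3 v(2, 3): C5 above B4
  -> R1 @ bar 3 tick 0 v(0, 2): C4/C5 P8 -> B3/B4 P8 similar
  -> R1 @ bar 4 tick 0 v(0, 2): B3/B4 P8 -> A3/A4 P8 similar
  -> R3 @ bar 4 tick 0 v(2, 3): A4 above G4
  -> R4 @ bar 4 tick 0 v(0, 3): A3/G4 m7 untreated
  -> R3 @ bar 4 tick 1 v(2, 3): A4 above G4
  -> R3 @ bar 4 tick 2 v(2, 3): A4 above G4
  -> R3 @ bar 4 tick 3 v(2, 3): A4 above G4
  -> R1 @ bar 5 tick 0 v(0, 2): A3/A4 P8 -> F3/F4 P8 similar
  -> R8 @ bar 5 tick 0 v(0, 2): penult P8 not 3rd/6th
  -> R1 @ bar 6 tick 0 v(1, 3): D4/A4 P5 -> G4/D5 P5 similar
  -> R2 @ bar 6 tick 0 v(0, 1): F3/D4 M6 -> G3/G4 P8 similar
  -> R2 @ bar 6 tick 0 v(0, 3): F3/A4 M3 -> G3/D5 P5 similar
  -> R7 @ bar 6 tick 0 v(2,): F4->B4 leap 6st
  -> R6 @ bar 6 tick 3 v(0, 2): closes on M3

(0, 0, R5, (0, 2))
(1, 0, R3, (2, 3))
(1, 0, R4, (0, 3))
(1, 1, R3, (2, 3))
(1, 2, R3, (2, 3))
(1, 3, R3, (2, 3))
(2, 0, R1, (0, 2))
(2, 0, R3, (2, 3))
(2, 0, R4, (0, 3))
(2, 1, R3, (2, 3))
(2, 2, R3, (2, 3))
(2, 3, R3, (2, 3))
(3, 0, R1, (0, 2))
(4, 0, R1, (0, 2))
(4, 0, R3, (2, 3))
(4, 0, R4, (0, 3))
(4, 1, R3, (2, 3))
(4, 2, R3, (2, 3))
(4, 3, R3, (2, 3))
(5, 0, R1, (0, 2))
(5, 0, R8, (0, 2))
(6, 0, R1, (1, 3))
(6, 0, R2, (0, 1))
(6, 0, R2, (0, 3))
(6, 0, R7, (2,))
(6, 3, R6, (0, 2))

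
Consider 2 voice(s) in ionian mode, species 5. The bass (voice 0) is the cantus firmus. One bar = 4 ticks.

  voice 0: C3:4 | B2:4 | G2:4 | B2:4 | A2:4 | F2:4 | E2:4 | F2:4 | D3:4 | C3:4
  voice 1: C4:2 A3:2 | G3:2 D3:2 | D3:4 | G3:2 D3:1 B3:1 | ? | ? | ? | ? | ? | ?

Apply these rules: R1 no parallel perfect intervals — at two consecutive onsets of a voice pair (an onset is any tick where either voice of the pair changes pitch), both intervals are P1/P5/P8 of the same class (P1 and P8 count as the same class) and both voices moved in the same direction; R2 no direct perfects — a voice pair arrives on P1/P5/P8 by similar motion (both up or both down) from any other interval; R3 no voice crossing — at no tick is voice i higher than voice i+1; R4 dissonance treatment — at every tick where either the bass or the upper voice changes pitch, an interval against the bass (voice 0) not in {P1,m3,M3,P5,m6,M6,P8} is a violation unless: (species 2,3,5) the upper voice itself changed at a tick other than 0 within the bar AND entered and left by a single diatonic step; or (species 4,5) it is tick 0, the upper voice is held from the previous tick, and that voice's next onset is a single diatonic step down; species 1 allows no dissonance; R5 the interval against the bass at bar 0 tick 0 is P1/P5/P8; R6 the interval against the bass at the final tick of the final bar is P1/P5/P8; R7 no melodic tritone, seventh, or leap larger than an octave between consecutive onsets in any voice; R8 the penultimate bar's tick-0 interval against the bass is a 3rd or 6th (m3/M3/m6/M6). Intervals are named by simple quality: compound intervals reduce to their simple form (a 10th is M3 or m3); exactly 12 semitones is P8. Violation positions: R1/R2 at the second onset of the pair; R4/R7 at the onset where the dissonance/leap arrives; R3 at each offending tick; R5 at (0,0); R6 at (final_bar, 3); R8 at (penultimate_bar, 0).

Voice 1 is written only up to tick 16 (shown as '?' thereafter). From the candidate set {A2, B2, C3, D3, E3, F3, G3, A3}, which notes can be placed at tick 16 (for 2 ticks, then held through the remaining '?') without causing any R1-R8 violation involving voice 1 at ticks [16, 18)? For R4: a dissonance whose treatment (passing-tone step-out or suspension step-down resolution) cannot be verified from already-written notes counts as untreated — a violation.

{}

A2: violates R1,R7
B2: violates R4
C3: violates R7
D3: violates R4
E3: violates R2
F3: violates R7
G3: violates R4
A3: violates R1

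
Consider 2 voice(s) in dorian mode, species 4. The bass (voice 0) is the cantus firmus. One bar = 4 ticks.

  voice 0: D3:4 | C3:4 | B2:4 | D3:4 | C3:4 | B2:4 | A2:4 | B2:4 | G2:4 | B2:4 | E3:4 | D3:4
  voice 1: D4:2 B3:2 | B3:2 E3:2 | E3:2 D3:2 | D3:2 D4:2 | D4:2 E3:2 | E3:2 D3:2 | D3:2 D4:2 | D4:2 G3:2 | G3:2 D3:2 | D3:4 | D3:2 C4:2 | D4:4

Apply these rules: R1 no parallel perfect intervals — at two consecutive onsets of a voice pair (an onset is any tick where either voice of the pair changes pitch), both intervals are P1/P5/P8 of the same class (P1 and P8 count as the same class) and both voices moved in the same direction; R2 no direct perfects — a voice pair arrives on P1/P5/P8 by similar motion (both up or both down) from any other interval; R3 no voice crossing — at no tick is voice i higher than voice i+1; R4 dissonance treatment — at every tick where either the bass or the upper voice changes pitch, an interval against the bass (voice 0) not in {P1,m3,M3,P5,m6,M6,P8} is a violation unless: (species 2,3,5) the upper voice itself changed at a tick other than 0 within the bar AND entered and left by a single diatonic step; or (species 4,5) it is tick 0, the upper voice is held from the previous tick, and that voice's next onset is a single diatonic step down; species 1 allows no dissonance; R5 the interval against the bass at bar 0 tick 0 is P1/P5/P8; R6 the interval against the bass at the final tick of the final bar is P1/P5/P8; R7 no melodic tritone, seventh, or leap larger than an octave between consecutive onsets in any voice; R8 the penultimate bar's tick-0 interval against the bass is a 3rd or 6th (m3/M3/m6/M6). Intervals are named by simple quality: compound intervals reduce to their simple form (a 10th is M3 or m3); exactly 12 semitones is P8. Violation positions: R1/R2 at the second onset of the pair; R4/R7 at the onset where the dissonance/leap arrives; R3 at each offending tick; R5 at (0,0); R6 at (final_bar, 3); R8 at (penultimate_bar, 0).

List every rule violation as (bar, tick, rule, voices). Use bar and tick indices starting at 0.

(1, 0, R4, (0, 1))
(4, 0, R4, (0, 1))
(4, 2, R7, (1,))
(6, 0, R4, (0, 1))
(6, 2, R4, (0, 1))
(10, 0, R3, (0, 1))
(10, 0, R4, (0, 1))
(10, 0, R8, (0, 1))
(10, 1, R3, (0, 1))
(10, 2, R7, (1,))

bar 0: v0=D3 v1=D4 downbeat P8
bar 1: v0=C3 v1=B3 downbeat M7
bar 2: v0=B2 v1=E3 downbeat P4
bar 3: v0=D3 v1=D3 downbeat P1
bar 4: v0=C3 v1=D4 downbeat M2
bar 5: v0=B2 v1=E3 downbeat P4
bar 6: v0=A2 v1=D3 downbeat P4
bar 7: v0=B2 v1=D4 downbeat m3
bar 8: v0=G2 v1=G3 downbeat P8
bar 9: v0=B2 v1=D3 downbeat m3
bar 10: v0=E3 v1=D3 downbeat M2
bar 11: v0=D3 v1=D4 downbeat P8
  -> R4 @ bar 1 tick 0 v(0, 1): C3/B3 M7 untreated
  -> R4 @ bar 4 tick 0 v(0, 1): C3/D4 M2 untreated
  -> R7 @ bar 4 tick 2 v(1,): D4->E3 leap 10st
  -> R4 @ bar 6 tick 0 v(0, 1): A2/D3 P4 untreated
  -> R4 @ bar 6 tick 2 v(0, 1): A2/D4 P4 untreated
  -> R3 @ bar 10 tick 0 v(0, 1): E3 above D3
  -> R4 @ bar 10 tick 0 v(0, 1): E3/D3 M2 untreated
  -> R8 @ bar 10 tick 0 v(0, 1): penult M2 not 3rd/6th
  -> R3 @ bar 10 tick 1 v(0, 1): E3 above D3
  -> R7 @ bar 10 tick 2 v(1,): D3->C4 leap 10st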